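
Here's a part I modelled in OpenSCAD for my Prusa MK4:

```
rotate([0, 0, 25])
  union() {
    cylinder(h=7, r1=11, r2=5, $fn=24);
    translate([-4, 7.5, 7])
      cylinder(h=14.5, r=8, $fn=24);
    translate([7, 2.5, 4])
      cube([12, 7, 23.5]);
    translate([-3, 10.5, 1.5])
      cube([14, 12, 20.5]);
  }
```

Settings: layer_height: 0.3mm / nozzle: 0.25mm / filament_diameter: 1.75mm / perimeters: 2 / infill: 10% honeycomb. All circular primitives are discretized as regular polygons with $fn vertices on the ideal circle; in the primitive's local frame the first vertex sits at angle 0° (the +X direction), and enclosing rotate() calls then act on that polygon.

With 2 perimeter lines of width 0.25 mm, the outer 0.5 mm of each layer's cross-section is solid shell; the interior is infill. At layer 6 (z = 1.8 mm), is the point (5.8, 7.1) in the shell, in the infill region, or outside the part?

shell

At z = 1.8 mm: the cone (r1=11→r2=5) has section circumradius 9.457 here — a regular 24-gon; the cylinder at (-4, 7.5) does not reach this height (z outside [7, 21.5]); the cube at (7, 2.5) is absent (z outside [4, 27.5]); the 14×12 cube at (-3, 10.5) contributes its full rectangle; Combining (union): the 2 present regions are separate (no shared area or edge), so areas and boundary lengths simply add and each stays a separate island — 2 connected regions; (rotated 25° about Z; rotation is an isometry so areas/perimeters/island counts are preserved). Overall, the cross-section has 2 separate islands. Undo the 25° rotation: the query point maps to (8.257, 3.984) in the un-rotated model frame. The nearest boundary edge runs (8.19, 4.73)→(9.13, 2.45); distance from the point to it = 0.22 mm. (Shell/infill is judged within the island containing the point — the largest one.) The point is inside the cross-section, 0.22 mm from the nearest boundary — within the 0.5 mm shell band (2 × 0.25).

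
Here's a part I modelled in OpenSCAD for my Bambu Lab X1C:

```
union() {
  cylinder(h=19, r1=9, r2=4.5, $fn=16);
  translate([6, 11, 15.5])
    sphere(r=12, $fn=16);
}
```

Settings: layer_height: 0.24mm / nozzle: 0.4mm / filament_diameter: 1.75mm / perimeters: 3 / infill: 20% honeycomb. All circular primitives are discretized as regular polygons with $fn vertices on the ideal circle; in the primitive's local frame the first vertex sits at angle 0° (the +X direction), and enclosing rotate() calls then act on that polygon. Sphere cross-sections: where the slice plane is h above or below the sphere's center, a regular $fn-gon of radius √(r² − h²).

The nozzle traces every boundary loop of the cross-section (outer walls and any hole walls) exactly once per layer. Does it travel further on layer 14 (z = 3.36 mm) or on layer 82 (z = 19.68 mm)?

layer 82 (z = 19.68 mm)

Layer 14 (z = 3.36): the cone (r1=9→r2=4.5) has section circumradius 8.204 here — a regular 16-gon (perimeter = 2·16·8.204·sin(180°/16) = 51.22 mm); the sphere at (6, 11) is absent (|z−center|=12.140 > r=12); Taking the union: only the cone is present, so the union is just that shape — boundary = 51.22 mm. So its perimeter = 51.22 mm. Layer 82 (z = 19.68): the cone is absent (z outside [0, 19]); the r=12 sphere at (6, 11) contributes a regular 16-gon of circumradius √(12²−4.18²) = 11.248 (perimeter = 2·16·11.248·sin(180°/16) = 70.22 mm); Combining (union): only the r=12 sphere at (6, 11) is present, so the union is just that shape — boundary = 70.22 mm. So its perimeter = 70.22 mm. Layer 82 is larger (70.22 vs 51.22 mm).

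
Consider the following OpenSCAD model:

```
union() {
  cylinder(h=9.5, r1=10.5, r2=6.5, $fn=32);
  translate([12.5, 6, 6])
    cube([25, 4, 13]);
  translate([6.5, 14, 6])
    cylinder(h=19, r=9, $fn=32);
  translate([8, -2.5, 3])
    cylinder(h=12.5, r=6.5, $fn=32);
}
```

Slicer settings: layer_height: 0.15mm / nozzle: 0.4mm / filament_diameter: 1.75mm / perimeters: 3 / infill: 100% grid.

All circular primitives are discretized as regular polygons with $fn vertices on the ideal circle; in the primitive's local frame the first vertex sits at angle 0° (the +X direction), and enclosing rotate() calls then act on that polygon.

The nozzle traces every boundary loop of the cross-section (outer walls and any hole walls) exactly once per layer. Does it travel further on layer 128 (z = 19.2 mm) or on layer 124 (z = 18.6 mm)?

Layer 128 (z = 19.2): the cone is absent (z outside [0, 9.5]); the cube at (12.5, 6) is not intersected at this z (z outside [6, 19]); the r=9 cylinder at (6.5, 14) contributes a regular 32-gon of circumradius 9 (perimeter = 2·32·9.000·sin(180°/32) = 56.46 mm); the cylinder at (8, -2.5) is absent (z outside [3, 15.5]); Taking the union: only the r=9 cylinder at (6.5, 14) is present, so the union is just that shape — boundary = 56.46 mm. So its perimeter = 56.46 mm. Layer 124 (z = 18.6): the cone is not intersected at this z (z outside [0, 9.5]); the cube at (12.5, 6) is present — its section is the full 25×4 rectangle (perimeter 58.00 mm); the r=9 cylinder at (6.5, 14) contributes a regular 32-gon of circumradius 9 (perimeter = 2·32·9.000·sin(180°/32) = 56.46 mm); the cylinder at (8, -2.5) does not reach this height (z outside [3, 15.5]); Combining (union): the regions partially overlap (shared area 3.06 mm²), so the edge portions inside another operand are dropped and the merged outline is re-measured after clipping — boundary = 106.41 mm. So its perimeter = 106.41 mm. Layer 124 is larger (106.41 vs 56.46 mm).

layer 124 (z = 18.6 mm)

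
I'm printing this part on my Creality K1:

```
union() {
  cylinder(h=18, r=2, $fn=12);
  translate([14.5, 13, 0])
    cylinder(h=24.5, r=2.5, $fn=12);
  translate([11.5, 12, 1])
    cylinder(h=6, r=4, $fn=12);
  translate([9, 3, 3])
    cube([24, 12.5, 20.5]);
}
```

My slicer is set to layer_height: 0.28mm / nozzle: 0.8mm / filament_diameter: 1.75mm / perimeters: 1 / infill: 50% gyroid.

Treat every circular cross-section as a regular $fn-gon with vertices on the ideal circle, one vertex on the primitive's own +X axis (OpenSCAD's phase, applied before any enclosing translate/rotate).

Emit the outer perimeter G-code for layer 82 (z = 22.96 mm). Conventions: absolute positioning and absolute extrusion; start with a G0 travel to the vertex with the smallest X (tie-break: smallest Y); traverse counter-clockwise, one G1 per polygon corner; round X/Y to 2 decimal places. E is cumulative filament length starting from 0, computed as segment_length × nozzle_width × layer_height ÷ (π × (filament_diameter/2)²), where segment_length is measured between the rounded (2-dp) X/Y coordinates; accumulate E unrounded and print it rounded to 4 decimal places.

G0 X9.00 Y3.00 Z22.96
G1 X33.00 Y3.00 E2.2351
G1 X33.00 Y15.50 E3.3992
G1 X9.00 Y15.50 E5.6343
G1 X9.00 Y3.00 E6.7984

At z = 22.96 mm: the cylinder is absent (z outside [0, 18]); the cylinder at (14.5, 13): section is a regular 12-gon, circumradius r=2.5; the cylinder at (11.5, 12) is not intersected at this z (z outside [1, 7]); the cube at (9, 3) (footprint 24×12.5) is included at this height; Merging all regions: the r=2.5 cylinder at (14.5, 13) lies entirely inside the 24×12.5 cube at (9, 3), so the union is just the 24×12.5 cube at (9, 3) — 1 connected region. The outline is a single polygon with 4 vertices. Extrusion per mm of travel: 0.8 × 0.28 / (π × 0.875²) = 0.093128. Accumulating E over each segment gives final E = 6.7984.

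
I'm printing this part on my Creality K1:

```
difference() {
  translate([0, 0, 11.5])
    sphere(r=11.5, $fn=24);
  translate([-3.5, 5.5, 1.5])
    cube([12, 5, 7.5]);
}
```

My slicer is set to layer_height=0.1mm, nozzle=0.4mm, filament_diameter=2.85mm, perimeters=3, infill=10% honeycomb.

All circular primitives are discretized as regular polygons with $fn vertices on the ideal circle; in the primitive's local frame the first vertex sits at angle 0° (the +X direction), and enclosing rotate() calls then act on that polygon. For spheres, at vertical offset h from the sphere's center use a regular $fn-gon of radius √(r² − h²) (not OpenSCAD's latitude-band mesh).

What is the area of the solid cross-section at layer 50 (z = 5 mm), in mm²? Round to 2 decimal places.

245.43 mm²

At z = 5 mm: the sphere: section is a regular 24-gon, circumradius = √(r²−h²) = √(11.5²−6.5²) = 9.487 (area = (24/2)·9.487²·sin(360°/24) = 279.52 mm²); the cube at (-3.5, 5.5) is present — its section is the full 12×5 rectangle (area 60.00 mm²); Taking the first minus the rest: starting from the r=11.5 sphere (279.52 mm²), the 12×5 cube at (-3.5, 5.5) partially overlaps it — only the 34.10 mm² overlap (of its 60.00 mm²) is removed, clipping the outline — area = 245.43 mm². Overall, the cross-section is a single solid region. Net area = 245.43 mm².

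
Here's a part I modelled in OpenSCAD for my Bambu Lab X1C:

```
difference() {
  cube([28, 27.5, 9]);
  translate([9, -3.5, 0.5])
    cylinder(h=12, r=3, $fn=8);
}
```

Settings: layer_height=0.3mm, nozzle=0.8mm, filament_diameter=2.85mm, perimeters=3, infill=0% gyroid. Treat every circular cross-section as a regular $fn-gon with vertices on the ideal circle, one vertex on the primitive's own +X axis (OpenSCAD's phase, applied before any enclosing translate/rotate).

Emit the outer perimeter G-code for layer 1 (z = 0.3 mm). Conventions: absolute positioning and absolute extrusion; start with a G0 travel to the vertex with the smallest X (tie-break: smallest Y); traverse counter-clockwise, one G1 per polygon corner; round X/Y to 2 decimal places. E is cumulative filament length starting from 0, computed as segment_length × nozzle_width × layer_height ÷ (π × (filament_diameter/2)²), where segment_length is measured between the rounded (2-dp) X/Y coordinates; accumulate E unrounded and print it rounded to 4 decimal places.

At z = 0.3 mm: the cube (footprint 28×27.5) is included at this height; the cylinder at (9, -3.5) is absent (z outside [0.5, 12.5]); Taking the first minus the rest: none of the subtracted shapes is present at this height, so the 28×27.5 cube is unchanged — 1 connected region. The outline is a single polygon with 4 vertices. Extrusion per mm of travel: 0.8 × 0.3 / (π × 1.425²) = 0.037621. Accumulating E over each segment gives final E = 4.1759.

G0 X0.00 Y0.00 Z0.30
G1 X28.00 Y0.00 E1.0534
G1 X28.00 Y27.50 E2.0880
G1 X0.00 Y27.50 E3.1414
G1 X0.00 Y0.00 E4.1759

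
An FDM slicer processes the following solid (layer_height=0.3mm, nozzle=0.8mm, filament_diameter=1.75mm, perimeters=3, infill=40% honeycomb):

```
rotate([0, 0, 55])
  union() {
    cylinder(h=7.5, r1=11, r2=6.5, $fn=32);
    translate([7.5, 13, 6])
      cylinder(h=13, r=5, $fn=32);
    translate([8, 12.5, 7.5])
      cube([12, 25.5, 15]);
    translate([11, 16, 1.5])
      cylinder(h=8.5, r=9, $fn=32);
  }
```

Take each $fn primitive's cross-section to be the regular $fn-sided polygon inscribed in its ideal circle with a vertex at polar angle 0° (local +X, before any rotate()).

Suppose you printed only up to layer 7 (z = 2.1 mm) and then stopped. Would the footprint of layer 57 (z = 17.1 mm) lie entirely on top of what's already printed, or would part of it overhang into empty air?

Compare the two slices. At z = 2.1: the cone contributes a regular 32-gon of circumradius 9.740 (interpolated between r1=11 and r2=6.5 at t=0.280) (area = (32/2)·9.740²·sin(360°/32) = 296.12 mm²); the cylinder at (7.5, 13) is not intersected at this z (z outside [6, 19]); the cube at (8, 12.5) does not reach this height (z outside [7.5, 22.5]); the cylinder at (11, 16): section is a regular 32-gon, circumradius r=9 (area = (32/2)·9.000²·sin(360°/32) = 252.84 mm²); Merging all regions: the 2 present regions are separate (no shared area or edge), so areas and boundary lengths simply add and each stays a separate island — area = 548.96 mm²; (whole slice rotated 55° about Z — lengths, areas and connectivity unchanged). At z = 17.1: the cone is absent (z outside [0, 7.5]); the r=5 cylinder at (7.5, 13) gives a regular 32-gon of circumradius 5 (constant along its height) (area = (32/2)·5.000²·sin(360°/32) = 78.04 mm²); the cube at (8, 12.5) (footprint 12×25.5) is included at this height (area 306.00 mm²); the cylinder at (11, 16) is not intersected at this z (z outside [1.5, 10]); Merging all regions: the regions partially overlap — summed areas 384.04 mm² minus the doubly-counted overlap 19.26 mm² gives 364.78 mm² — area = 364.78 mm²; (whole slice rotated 55° about Z — lengths, areas and connectivity unchanged). Checking containment: at z = 17.1 the cross-section extends beyond the z = 2.1 cross-section by about 178.19 mm².

part overhangs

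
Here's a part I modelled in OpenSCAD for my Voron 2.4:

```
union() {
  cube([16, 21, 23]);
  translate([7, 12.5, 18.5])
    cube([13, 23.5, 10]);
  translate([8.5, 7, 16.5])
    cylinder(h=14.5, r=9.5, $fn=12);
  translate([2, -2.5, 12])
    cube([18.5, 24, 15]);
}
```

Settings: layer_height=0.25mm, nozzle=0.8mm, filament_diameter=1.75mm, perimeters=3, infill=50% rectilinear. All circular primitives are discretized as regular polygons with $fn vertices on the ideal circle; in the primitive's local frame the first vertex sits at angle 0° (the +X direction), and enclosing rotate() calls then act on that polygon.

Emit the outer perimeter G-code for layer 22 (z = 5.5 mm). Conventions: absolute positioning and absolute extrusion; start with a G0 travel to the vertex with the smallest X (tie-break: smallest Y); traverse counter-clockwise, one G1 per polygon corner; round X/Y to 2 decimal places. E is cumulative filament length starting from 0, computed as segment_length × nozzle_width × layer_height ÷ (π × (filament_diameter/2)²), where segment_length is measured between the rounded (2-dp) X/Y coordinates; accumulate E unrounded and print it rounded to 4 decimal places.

G0 X0.00 Y0.00 Z5.50
G1 X16.00 Y0.00 E1.3304
G1 X16.00 Y21.00 E3.0766
G1 X0.00 Y21.00 E4.4070
G1 X0.00 Y0.00 E6.1531

At z = 5.5 mm: the cube (footprint 16×21) is included at this height; the cube at (7, 12.5) does not reach this height (z outside [18.5, 28.5]); the cylinder at (8.5, 7) is not intersected at this z (z outside [16.5, 31]); the cube at (2, -2.5) is absent (z outside [12, 27]); Combining (union): only the 16×21 cube is present, so the union is just that shape — 1 connected region. The outline is a single polygon with 4 vertices. Extrusion per mm of travel: 0.8 × 0.25 / (π × 0.875²) = 0.083150. Accumulating E over each segment gives final E = 6.1531.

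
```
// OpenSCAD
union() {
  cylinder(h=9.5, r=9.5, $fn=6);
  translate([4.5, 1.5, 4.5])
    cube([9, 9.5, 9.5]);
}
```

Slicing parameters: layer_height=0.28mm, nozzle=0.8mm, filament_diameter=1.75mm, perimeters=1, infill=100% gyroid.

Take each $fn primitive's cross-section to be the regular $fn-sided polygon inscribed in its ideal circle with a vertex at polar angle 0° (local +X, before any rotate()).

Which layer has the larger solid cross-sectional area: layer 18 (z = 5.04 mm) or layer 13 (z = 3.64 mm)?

layer 18 (z = 5.04 mm)

Layer 18 (z = 5.04): the cylinder: section is a regular 6-gon, circumradius r=9.5 (area = (6/2)·9.500²·sin(360°/6) = 234.48 mm²); the 9×9.5 cube at (4.5, 1.5) contributes its full rectangle (area 85.50 mm²); Taking the union: the regions partially overlap — summed areas 319.98 mm² minus the doubly-counted overlap 14.75 mm² gives 305.23 mm² — area = 305.23 mm². So its area = 305.23 mm². Layer 13 (z = 3.64): the r=9.5 cylinder contributes a regular 6-gon of circumradius 9.5 (area = (6/2)·9.500²·sin(360°/6) = 234.48 mm²); the cube at (4.5, 1.5) does not reach this height (z outside [4.5, 14]); Taking the union: only the r=9.5 cylinder is present, so the union is just that shape — area = 234.48 mm². So its area = 234.48 mm². Layer 18 is larger (305.23 vs 234.48 mm²).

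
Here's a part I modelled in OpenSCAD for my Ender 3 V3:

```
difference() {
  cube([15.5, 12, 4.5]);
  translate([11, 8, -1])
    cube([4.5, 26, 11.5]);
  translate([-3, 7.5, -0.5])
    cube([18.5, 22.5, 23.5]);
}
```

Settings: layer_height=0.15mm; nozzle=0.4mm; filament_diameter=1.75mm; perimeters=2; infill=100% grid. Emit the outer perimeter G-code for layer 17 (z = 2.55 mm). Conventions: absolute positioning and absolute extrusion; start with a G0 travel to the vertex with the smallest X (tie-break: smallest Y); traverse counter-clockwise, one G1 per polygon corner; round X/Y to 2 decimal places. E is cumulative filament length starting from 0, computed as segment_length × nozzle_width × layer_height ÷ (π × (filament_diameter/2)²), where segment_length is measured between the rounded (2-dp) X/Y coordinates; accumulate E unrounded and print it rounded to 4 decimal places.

G0 X0.00 Y0.00 Z2.55
G1 X15.50 Y0.00 E0.3866
G1 X15.50 Y7.50 E0.5737
G1 X0.00 Y7.50 E0.9604
G1 X0.00 Y0.00 E1.1475

At z = 2.55 mm: the cube is present — its section is the full 15.5×12 rectangle; the 4.5×26 cube at (11, 8) contributes its full rectangle; the cube at (-3, 7.5) is present — its section is the full 18.5×22.5 rectangle; Taking the first minus the rest: starting from the 15.5×12 cube, the 4.5×26 cube at (11, 8) partially overlaps it — only the 18.00 mm² overlap (of its 117.00 mm²) is removed, clipping the outline; the 18.5×22.5 cube at (-3, 7.5) partially overlaps it — only the 51.75 mm² overlap (of its 416.25 mm²) is removed, clipping the outline — 1 connected region. The outline is a single polygon with 4 vertices. Extrusion per mm of travel: 0.4 × 0.15 / (π × 0.875²) = 0.024945. Accumulating E over each segment gives final E = 1.1475.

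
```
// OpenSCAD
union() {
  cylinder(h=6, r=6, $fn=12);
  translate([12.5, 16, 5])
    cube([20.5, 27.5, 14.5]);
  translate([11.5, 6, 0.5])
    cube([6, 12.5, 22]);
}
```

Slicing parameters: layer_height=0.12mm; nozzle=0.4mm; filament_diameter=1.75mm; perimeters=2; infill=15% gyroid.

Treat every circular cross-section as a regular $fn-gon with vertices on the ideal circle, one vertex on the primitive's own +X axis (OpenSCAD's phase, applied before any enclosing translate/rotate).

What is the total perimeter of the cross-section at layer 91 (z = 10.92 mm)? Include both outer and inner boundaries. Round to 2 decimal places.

At z = 10.92 mm: the cylinder is not intersected at this z (z outside [0, 6]); the cube at (12.5, 16) is present — its section is the full 20.5×27.5 rectangle (perimeter 96.00 mm); the 6×12.5 cube at (11.5, 6) contributes its full rectangle (perimeter 37.00 mm); Merging all regions: the regions partially overlap (shared area 12.50 mm²), so the edge portions inside another operand are dropped and the merged outline is re-measured after clipping — boundary = 118.00 mm. Overall, the cross-section is a single solid region. Total boundary length (outer) = 118.00 mm.

118.00 mm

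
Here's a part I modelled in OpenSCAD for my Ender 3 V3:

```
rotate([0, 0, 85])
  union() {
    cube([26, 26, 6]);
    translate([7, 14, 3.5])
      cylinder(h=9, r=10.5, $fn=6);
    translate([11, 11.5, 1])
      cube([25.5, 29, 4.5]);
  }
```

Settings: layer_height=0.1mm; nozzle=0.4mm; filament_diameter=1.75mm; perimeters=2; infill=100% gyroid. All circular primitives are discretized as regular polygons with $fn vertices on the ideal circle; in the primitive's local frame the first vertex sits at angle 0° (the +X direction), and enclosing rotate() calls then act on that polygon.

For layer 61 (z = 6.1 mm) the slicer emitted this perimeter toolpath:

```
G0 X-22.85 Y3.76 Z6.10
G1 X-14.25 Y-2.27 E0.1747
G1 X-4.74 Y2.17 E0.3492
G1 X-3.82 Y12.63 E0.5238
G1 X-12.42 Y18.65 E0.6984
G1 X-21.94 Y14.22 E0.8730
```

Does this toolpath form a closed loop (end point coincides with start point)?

no

Start point (G0): (-22.85, 3.76). End point (last G1): the path does not return to the start — open.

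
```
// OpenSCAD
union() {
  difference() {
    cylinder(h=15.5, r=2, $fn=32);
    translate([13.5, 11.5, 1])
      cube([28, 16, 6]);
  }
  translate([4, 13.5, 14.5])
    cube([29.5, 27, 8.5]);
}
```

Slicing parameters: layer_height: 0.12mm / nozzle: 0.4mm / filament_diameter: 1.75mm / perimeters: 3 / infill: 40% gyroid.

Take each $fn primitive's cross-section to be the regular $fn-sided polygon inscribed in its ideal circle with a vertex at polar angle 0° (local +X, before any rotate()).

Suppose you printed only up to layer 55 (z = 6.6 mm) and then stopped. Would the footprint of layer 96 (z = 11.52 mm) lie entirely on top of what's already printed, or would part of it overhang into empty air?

entirely on top

Compare the two slices. At z = 6.6: the r=2 cylinder contributes a regular 32-gon of circumradius 2 (area = (32/2)·2.000²·sin(360°/32) = 12.49 mm²); the cube at (13.5, 11.5) (footprint 28×16) is included at this height (area 448.00 mm²); Taking the first minus the rest: starting from the r=2 cylinder (12.49 mm²), the 28×16 cube at (13.5, 11.5) misses the remaining region (no effect) — area = 12.49 mm²; the cube at (4, 13.5) is absent (z outside [14.5, 23]); Merging all regions: only the result so far is present, so the union is just that shape — area = 12.49 mm². At z = 11.52: the r=2 cylinder gives a regular 32-gon of circumradius 2 (constant along its height) (area = (32/2)·2.000²·sin(360°/32) = 12.49 mm²); the cube at (13.5, 11.5) is not intersected at this z (z outside [1, 7]); Taking the first minus the rest: none of the subtracted shapes is present at this height, so the r=2 cylinder is unchanged — area = 12.49 mm²; the cube at (4, 13.5) does not reach this height (z outside [14.5, 23]); Combining (union): only the result so far is present, so the union is just that shape — area = 12.49 mm². Checking containment: the cross-section at z = 11.52 is a subset of the cross-section at z = 6.6.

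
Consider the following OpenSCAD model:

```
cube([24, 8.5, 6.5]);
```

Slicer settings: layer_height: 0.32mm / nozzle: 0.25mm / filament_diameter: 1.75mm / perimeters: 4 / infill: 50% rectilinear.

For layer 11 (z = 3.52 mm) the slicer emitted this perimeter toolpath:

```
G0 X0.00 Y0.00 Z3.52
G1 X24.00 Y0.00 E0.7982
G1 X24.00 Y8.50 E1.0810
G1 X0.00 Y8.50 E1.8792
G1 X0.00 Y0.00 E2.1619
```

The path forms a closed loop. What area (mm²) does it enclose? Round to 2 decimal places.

Apply the shoelace formula to the sequence of (X, Y) vertices; enclosed area = 204.00 mm².

204.00 mm²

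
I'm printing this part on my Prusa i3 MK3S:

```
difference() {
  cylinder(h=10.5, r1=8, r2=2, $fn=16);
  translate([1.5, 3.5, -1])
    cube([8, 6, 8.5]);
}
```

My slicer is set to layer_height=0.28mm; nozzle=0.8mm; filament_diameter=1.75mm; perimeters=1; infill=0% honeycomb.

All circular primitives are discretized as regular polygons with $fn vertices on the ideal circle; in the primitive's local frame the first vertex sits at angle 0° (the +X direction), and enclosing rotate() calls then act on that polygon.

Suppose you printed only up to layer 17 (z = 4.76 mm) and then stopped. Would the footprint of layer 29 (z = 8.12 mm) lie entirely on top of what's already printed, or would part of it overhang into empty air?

Compare the two slices. At z = 4.76: the cone: at t=0.453 of its height the radius interpolates to r₁+(r₂−r₁)t = 5.280, giving a regular 16-gon of that circumradius (area = (16/2)·5.280²·sin(360°/16) = 85.35 mm²); the cube at (1.5, 3.5) (footprint 8×6) is included at this height (area 48.00 mm²); Subtracting the remaining from the first: starting from the cone (85.35 mm²), the 8×6 cube at (1.5, 3.5) partially overlaps it — only the 2.14 mm² overlap (of its 48.00 mm²) is removed, clipping the outline — area = 83.21 mm². At z = 8.12: the cone contributes a regular 16-gon of circumradius 3.360 (interpolated between r1=8 and r2=2 at t=0.773) (area = (16/2)·3.360²·sin(360°/16) = 34.56 mm²); the cube at (1.5, 3.5) does not reach this height (z outside [-1, 7.5]); After the difference (first − rest): none of the subtracted shapes is present at this height, so the cone is unchanged — area = 34.56 mm². Checking containment: the cross-section at z = 8.12 is a subset of the cross-section at z = 4.76.

entirely on top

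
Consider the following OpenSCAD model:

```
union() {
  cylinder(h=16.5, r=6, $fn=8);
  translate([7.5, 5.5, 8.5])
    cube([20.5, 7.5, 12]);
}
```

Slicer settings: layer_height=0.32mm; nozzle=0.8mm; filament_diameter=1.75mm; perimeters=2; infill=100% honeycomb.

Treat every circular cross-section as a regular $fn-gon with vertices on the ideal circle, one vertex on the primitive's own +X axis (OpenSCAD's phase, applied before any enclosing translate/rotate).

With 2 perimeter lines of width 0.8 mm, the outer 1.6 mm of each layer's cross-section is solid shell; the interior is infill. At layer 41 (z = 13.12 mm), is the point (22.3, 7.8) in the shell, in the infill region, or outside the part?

infill

At z = 13.12 mm: the r=6 cylinder gives a regular 8-gon of circumradius 6 (constant along its height); the cube at (7.5, 5.5) is present — its section is the full 20.5×7.5 rectangle; Combining (union): the 2 present regions are separate (no shared area or edge), so areas and boundary lengths simply add and each stays a separate island — 2 connected regions. Overall, the cross-section has 2 separate islands. The nearest boundary edge runs (28.00, 5.50)→(7.50, 5.50); distance from the point to it = 2.30 mm. (Shell/infill is judged within the island containing the point — the largest one.) The point is inside the cross-section and 2.30 mm from the nearest boundary — more than the 1.6 mm shell width (2 × 0.8), so it's in the infill interior.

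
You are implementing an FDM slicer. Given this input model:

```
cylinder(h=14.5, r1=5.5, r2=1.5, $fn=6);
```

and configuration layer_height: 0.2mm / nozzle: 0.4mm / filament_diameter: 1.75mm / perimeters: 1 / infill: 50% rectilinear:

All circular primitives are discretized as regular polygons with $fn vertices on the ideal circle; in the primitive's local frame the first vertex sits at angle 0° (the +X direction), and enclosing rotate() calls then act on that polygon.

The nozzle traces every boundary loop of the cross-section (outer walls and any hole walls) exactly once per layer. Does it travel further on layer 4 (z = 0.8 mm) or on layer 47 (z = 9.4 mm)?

layer 4 (z = 0.8 mm)

Layer 4 (z = 0.8): the cone contributes a regular 6-gon of circumradius 5.279 (interpolated between r1=5.5 and r2=1.5 at t=0.055) (perimeter = 2·6·5.279·sin(180°/6) = 31.68 mm). So its perimeter = 31.68 mm. Layer 47 (z = 9.4): the cone contributes a regular 6-gon of circumradius 2.907 (interpolated between r1=5.5 and r2=1.5 at t=0.648) (perimeter = 2·6·2.907·sin(180°/6) = 17.44 mm). So its perimeter = 17.44 mm. Layer 4 is larger (31.68 vs 17.44 mm).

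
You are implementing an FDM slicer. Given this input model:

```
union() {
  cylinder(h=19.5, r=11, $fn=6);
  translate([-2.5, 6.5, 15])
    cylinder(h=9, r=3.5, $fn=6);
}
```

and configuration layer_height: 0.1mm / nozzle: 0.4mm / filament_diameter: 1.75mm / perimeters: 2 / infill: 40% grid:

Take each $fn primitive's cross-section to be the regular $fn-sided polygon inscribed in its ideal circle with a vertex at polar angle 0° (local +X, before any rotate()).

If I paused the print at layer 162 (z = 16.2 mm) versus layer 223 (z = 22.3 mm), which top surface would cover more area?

layer 162 (z = 16.2 mm)

Layer 162 (z = 16.2): the r=11 cylinder contributes a regular 6-gon of circumradius 11 (area = (6/2)·11.000²·sin(360°/6) = 314.37 mm²); the r=3.5 cylinder at (-2.5, 6.5) contributes a regular 6-gon of circumradius 3.5 (area = (6/2)·3.500²·sin(360°/6) = 31.83 mm²); Combining (union): the regions partially overlap — summed areas 346.19 mm² minus the doubly-counted overlap 31.81 mm² gives 314.38 mm² — area = 314.38 mm². So its area = 314.38 mm². Layer 223 (z = 22.3): the cylinder does not reach this height (z outside [0, 19.5]); the cylinder at (-2.5, 6.5): section is a regular 6-gon, circumradius r=3.5 (area = (6/2)·3.500²·sin(360°/6) = 31.83 mm²); Combining (union): only the r=3.5 cylinder at (-2.5, 6.5) is present, so the union is just that shape — area = 31.83 mm². So its area = 31.83 mm². Layer 162 is larger (314.38 vs 31.83 mm²).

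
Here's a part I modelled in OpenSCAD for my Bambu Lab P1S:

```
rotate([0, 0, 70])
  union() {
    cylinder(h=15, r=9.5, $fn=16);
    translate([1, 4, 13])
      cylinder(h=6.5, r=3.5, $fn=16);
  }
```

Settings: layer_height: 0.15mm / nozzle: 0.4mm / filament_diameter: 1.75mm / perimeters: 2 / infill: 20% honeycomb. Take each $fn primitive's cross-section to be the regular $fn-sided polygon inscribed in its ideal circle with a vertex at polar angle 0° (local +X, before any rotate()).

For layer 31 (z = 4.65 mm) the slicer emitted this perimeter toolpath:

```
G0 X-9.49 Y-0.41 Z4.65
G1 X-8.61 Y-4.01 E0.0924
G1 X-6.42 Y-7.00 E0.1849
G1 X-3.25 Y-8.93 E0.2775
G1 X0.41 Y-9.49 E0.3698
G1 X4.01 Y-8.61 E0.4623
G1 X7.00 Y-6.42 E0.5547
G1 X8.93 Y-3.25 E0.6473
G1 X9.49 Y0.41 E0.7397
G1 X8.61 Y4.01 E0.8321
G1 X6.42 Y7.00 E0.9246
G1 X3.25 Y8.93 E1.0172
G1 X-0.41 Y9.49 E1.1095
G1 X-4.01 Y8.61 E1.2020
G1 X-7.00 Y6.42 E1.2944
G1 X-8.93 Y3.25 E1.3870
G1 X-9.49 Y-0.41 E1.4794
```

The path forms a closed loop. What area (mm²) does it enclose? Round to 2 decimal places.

Apply the shoelace formula to the sequence of (X, Y) vertices; enclosed area = 276.27 mm².

276.27 mm²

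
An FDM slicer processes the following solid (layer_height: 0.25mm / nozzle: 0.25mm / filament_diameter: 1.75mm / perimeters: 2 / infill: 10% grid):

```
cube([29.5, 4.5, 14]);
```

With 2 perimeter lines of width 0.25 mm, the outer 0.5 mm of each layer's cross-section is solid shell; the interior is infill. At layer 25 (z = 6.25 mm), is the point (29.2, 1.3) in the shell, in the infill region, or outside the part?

At z = 6.25 mm: the cube (footprint 29.5×4.5) is included at this height. Overall, the cross-section is a single solid region. The nearest boundary edge runs (29.50, 0.00)→(29.50, 4.50); distance from the point to it = 0.30 mm. The point is inside the cross-section, 0.30 mm from the nearest boundary — within the 0.5 mm shell band (2 × 0.25).

shell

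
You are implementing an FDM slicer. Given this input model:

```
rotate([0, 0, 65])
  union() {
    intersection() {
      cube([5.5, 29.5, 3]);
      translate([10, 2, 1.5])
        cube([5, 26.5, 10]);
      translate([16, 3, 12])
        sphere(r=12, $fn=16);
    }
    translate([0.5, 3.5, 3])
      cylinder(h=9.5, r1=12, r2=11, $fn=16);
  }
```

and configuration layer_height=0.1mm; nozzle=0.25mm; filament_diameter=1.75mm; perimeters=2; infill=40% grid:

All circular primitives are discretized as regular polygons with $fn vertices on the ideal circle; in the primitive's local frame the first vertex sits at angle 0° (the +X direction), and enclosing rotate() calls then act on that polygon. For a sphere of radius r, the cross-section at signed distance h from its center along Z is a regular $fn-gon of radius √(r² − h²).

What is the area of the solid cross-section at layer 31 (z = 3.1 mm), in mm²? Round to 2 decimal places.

At z = 3.1 mm: the cube is not intersected at this z (z outside [0, 3]); the cube at (10, 2) (footprint 5×26.5) is included at this height (area 132.50 mm²); the r=12 sphere at (16, 3) contributes a regular 16-gon of circumradius √(12²−8.9²) = 8.049 (area = (16/2)·8.049²·sin(360°/16) = 198.35 mm²); After intersecting: at least one operand is absent at this height, so nothing remains; the cone at (0.5, 3.5) (r1=12→r2=11) has section circumradius 11.989 here — a regular 16-gon (area = (16/2)·11.989²·sin(360°/16) = 440.08 mm²); Combining (union): only the cone at (0.5, 3.5) is present, so the union is just that shape — area = 440.08 mm²; (whole slice rotated 65° about Z — lengths, areas and connectivity unchanged). Overall, the cross-section is a single solid region. Net area = 440.08 mm².

440.08 mm²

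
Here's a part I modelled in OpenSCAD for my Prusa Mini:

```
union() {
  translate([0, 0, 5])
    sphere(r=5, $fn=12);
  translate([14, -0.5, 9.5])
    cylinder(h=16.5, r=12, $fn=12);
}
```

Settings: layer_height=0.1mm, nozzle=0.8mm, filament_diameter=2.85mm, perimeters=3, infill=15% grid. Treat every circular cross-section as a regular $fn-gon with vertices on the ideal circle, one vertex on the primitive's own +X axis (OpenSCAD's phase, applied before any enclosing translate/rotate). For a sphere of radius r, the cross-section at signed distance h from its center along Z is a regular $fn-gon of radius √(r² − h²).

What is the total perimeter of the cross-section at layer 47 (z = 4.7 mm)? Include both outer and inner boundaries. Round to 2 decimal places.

31.00 mm

At z = 4.7 mm: the r=5 sphere contributes a regular 12-gon of circumradius √(5²−0.3²) = 4.991 (perimeter = 2·12·4.991·sin(180°/12) = 31.00 mm); the cylinder at (14, -0.5) is absent (z outside [9.5, 26]); Combining (union): only the r=5 sphere is present, so the union is just that shape — boundary = 31.00 mm. Overall, the cross-section is a single solid region. Total boundary length (outer) = 31.00 mm.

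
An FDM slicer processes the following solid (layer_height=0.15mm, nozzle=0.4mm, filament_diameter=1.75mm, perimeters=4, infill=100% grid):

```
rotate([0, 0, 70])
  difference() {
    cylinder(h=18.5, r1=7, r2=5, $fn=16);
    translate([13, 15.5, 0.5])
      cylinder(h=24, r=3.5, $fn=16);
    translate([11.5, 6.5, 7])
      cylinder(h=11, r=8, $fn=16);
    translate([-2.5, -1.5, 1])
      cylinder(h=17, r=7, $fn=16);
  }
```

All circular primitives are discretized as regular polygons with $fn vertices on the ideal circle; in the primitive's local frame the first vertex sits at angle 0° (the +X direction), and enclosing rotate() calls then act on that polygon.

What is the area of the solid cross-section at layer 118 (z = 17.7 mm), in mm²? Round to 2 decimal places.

6.81 mm²

At z = 17.7 mm: the cone contributes a regular 16-gon of circumradius 5.086 (interpolated between r1=7 and r2=5 at t=0.957) (area = (16/2)·5.086²·sin(360°/16) = 79.21 mm²); the r=3.5 cylinder at (13, 15.5) contributes a regular 16-gon of circumradius 3.5 (area = (16/2)·3.500²·sin(360°/16) = 37.50 mm²); the r=8 cylinder at (11.5, 6.5) gives a regular 16-gon of circumradius 8 (constant along its height) (area = (16/2)·8.000²·sin(360°/16) = 195.93 mm²); the r=7 cylinder at (-2.5, -1.5) contributes a regular 16-gon of circumradius 7 (area = (16/2)·7.000²·sin(360°/16) = 150.01 mm²); Subtracting the remaining from the first: starting from the cone (79.21 mm²), the r=3.5 cylinder at (13, 15.5) misses the remaining region (no effect); the r=8 cylinder at (11.5, 6.5) misses the remaining region (no effect); the r=7 cylinder at (-2.5, -1.5) partially overlaps it — only the 72.40 mm² overlap (of its 150.01 mm²) is removed, clipping the outline — area = 6.81 mm²; (rotated 70° about Z; rotation is an isometry so areas/perimeters/island counts are preserved). Overall, the cross-section is a single solid region. Net area = 6.81 mm².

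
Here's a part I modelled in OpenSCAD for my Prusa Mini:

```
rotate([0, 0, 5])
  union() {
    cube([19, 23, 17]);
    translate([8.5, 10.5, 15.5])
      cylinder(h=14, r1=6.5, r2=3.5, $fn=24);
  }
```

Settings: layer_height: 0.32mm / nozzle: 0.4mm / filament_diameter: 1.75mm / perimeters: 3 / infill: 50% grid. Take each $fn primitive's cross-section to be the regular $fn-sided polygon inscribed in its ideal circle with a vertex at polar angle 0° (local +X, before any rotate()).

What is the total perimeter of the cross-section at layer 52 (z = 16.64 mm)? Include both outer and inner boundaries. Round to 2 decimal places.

84.00 mm

At z = 16.64 mm: the cube (footprint 19×23) is included at this height (perimeter 84.00 mm); the cone at (8.5, 10.5): at t=0.081 of its height the radius interpolates to r₁+(r₂−r₁)t = 6.256, giving a regular 24-gon of that circumradius (perimeter = 2·24·6.256·sin(180°/24) = 39.19 mm); Merging all regions: the cone at (8.5, 10.5) lies entirely inside the 19×23 cube, so the union is just the 19×23 cube — boundary = 84.00 mm; (whole slice rotated 5° about Z — lengths, areas and connectivity unchanged). Overall, the cross-section is a single solid region. Total boundary length (outer) = 84.00 mm.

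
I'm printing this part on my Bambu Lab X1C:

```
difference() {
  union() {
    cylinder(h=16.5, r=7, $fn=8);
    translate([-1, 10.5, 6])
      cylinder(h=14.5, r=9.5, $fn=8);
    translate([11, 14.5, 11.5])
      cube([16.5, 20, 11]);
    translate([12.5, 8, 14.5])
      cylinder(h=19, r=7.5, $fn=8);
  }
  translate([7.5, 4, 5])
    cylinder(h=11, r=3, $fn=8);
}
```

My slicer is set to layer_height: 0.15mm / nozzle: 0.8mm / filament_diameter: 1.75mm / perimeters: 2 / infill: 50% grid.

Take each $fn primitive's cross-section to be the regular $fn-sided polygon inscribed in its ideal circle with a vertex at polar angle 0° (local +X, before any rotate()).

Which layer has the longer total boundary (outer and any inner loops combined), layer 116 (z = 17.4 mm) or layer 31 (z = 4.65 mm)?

Layer 116 (z = 17.4): the cylinder is not intersected at this z (z outside [0, 16.5]); the cylinder at (-1, 10.5): section is a regular 8-gon, circumradius r=9.5 (perimeter = 2·8·9.500·sin(180°/8) = 58.17 mm); the cube at (11, 14.5) (footprint 16.5×20) is included at this height (perimeter 73.00 mm); the cylinder at (12.5, 8): section is a regular 8-gon, circumradius r=7.5 (perimeter = 2·8·7.500·sin(180°/8) = 45.92 mm); Merging all regions: the regions partially overlap (shared area 15.73 mm²), so the edge portions inside another operand are dropped and the merged outline is re-measured after clipping — boundary = 150.45 mm; the cylinder at (7.5, 4) is not intersected at this z (z outside [5, 16]); After the difference (first − rest): none of the subtracted shapes is present at this height, so the result so far is unchanged — boundary = 150.45 mm. So its perimeter = 150.45 mm. Layer 31 (z = 4.65): the cylinder: section is a regular 8-gon, circumradius r=7 (perimeter = 2·8·7.000·sin(180°/8) = 42.86 mm); the cylinder at (-1, 10.5) is not intersected at this z (z outside [6, 20.5]); the cube at (11, 14.5) does not reach this height (z outside [11.5, 22.5]); the cylinder at (12.5, 8) is not intersected at this z (z outside [14.5, 33.5]); Combining (union): only the r=7 cylinder is present, so the union is just that shape — boundary = 42.86 mm; the cylinder at (7.5, 4) does not reach this height (z outside [5, 16]); Subtracting the remaining from the first: none of the subtracted shapes is present at this height, so that combined region is unchanged — boundary = 42.86 mm. So its perimeter = 42.86 mm. Layer 116 is larger (150.45 vs 42.86 mm).

layer 116 (z = 17.4 mm)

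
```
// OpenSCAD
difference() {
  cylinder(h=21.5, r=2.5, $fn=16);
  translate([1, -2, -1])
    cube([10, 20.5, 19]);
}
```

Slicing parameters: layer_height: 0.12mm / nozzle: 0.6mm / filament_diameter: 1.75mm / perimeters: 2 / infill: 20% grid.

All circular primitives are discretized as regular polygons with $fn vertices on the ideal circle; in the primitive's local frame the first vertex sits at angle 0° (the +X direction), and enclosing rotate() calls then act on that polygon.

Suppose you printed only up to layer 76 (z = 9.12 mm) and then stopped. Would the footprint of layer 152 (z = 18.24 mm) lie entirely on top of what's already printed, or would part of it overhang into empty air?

Compare the two slices. At z = 9.12: the r=2.5 cylinder contributes a regular 16-gon of circumradius 2.5 (area = (16/2)·2.500²·sin(360°/16) = 19.13 mm²); the cube at (1, -2) is present — its section is the full 10×20.5 rectangle (area 205.00 mm²); After the difference (first − rest): starting from the r=2.5 cylinder (19.13 mm²), the 10×20.5 cube at (1, -2) partially overlaps it — only the 4.71 mm² overlap (of its 205.00 mm²) is removed, clipping the outline — area = 14.43 mm². At z = 18.24: the r=2.5 cylinder contributes a regular 16-gon of circumradius 2.5 (area = (16/2)·2.500²·sin(360°/16) = 19.13 mm²); the cube at (1, -2) is absent (z outside [-1, 18]); Subtracting the remaining from the first: none of the subtracted shapes is present at this height, so the r=2.5 cylinder is unchanged — area = 19.13 mm². Checking containment: at z = 18.24 the cross-section extends beyond the z = 9.12 cross-section by about 4.71 mm².

part overhangs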